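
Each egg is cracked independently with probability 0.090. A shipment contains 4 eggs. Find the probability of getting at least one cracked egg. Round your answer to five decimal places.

0.31425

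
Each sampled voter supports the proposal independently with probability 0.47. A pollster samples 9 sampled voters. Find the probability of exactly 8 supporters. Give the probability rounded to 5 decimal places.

X ~ Binomial(n=9, p=0.47).
P(X=8) = C(9,8) · p^8 · (1−p)^1
= 9 · 0.0023811 · 0.53 = 0.0113580

0.01136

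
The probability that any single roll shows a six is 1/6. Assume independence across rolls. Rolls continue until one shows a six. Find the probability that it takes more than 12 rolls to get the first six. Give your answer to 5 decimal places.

Y = number of rolls to the first success; geometric, p = 0.166667.
P(Y > 12) = P(first 12 all fail) = (1−p)^12 = 0.1121567

0.11216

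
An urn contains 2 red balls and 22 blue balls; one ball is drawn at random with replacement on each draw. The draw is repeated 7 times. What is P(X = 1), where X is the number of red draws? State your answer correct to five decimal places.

0.34609

X ~ Binomial(n=7, p=0.083333).
P(X=1) = C(7,1) · p^1 · (1−p)^6
= 7 · 0.083333 · 0.59329 = 0.3460871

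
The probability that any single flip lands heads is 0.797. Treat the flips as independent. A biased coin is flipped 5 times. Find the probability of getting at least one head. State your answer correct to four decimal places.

0.9997

P(at least one) = 1 − P(none) = 1 − (1 − 0.797)^5
= 1 − 0.000345 = 0.999655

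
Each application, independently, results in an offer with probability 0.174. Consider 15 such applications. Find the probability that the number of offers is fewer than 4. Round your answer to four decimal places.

0.7431

X ~ Binomial(15, 0.174); P(X ≤ 3) = Σ C(15,k) p^k (1−p)^(15−k) over k:
  k=0: C(15,0)·0.174^0·0.826^15 = 0.056846
  k=1: C(15,1)·0.174^1·0.826^14 = 0.179623
  k=2: C(15,2)·0.174^2·0.826^13 = 0.264867
  k=3: C(15,3)·0.174^3·0.826^12 = 0.241780
Total = 0.743116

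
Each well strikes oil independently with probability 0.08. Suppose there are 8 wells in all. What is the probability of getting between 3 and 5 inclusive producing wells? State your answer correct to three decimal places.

0.021

X ~ Binomial(8, 0.08); P(3 ≤ X ≤ 5) = Σ C(8,k) p^k (1−p)^(8−k) over k:
  k=3: C(8,3)·0.08^3·0.92^5 = 0.01890
  k=4: C(8,4)·0.08^4·0.92^4 = 0.00205
  k=5: C(8,5)·0.08^5·0.92^3 = 0.00014
Total = 0.02109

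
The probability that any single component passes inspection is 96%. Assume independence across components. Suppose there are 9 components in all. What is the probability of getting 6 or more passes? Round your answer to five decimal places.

0.99973

X ~ Binomial(9, 0.96); P(X ≥ 6) = Σ C(9,k) p^k (1−p)^(9−k) over k:
  k=6: C(9,6)·0.96^6·0.04^3 = 0.0042081
  k=7: C(9,7)·0.96^7·0.04^2 = 0.0432834
  k=8: C(9,8)·0.96^8·0.04^1 = 0.2597002
  k=9: C(9,9)·0.96^9·0.04^0 = 0.6925340
Total = 0.9997257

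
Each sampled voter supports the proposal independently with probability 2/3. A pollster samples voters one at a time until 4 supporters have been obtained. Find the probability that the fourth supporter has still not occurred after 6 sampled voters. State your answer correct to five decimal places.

0.31962

Needing more than 6 sampled voters ⇔ fewer than 4 successes in the first 6. With X ~ Binomial(6, 0.666667), P(Y > 6) = P(X ≤ 3).
  k=0: C(6,0)·0.666667^0·0.333333^6 = 0.0013717
  k=1: C(6,1)·0.666667^1·0.333333^5 = 0.0164609
  k=2: C(6,2)·0.666667^2·0.333333^4 = 0.0823045
  k=3: C(6,3)·0.666667^3·0.333333^3 = 0.2194787
P(X ≤ 3) = 0.3196159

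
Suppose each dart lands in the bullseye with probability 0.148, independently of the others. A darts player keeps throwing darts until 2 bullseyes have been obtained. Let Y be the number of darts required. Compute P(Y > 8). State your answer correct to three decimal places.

0.664

Needing more than 8 darts ⇔ fewer than 2 successes in the first 8. With X ~ Binomial(8, 0.148), P(Y > 8) = P(X ≤ 1).
  k=0: C(8,0)·0.148^0·0.852^8 = 0.27766
  k=1: C(8,1)·0.148^1·0.852^7 = 0.38586
P(X ≤ 1) = 0.66352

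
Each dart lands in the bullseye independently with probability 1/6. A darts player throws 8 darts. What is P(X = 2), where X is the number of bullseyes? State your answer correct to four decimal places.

0.2605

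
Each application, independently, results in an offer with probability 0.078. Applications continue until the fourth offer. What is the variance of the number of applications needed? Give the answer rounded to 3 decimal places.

Y = total applications until the fourth success; negative binomial with r=4, p=0.078.
Var(Y) = r(1−p)/p² = 4·0.922 / 0.078² = 606.18014

606.180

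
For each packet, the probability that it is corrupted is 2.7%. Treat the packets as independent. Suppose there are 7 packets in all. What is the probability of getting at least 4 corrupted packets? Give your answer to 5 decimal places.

0.00002

X ~ Binomial(7, 0.027); P(X ≥ 4) = Σ C(7,k) p^k (1−p)^(7−k) over k:
  k=4: C(7,4)·0.027^4·0.973^3 = 0.0000171
  k=5: C(7,5)·0.027^5·0.973^2 = 0.0000003
  k=6: C(7,6)·0.027^6·0.973^1 = 0.0000000
  k=7: C(7,7)·0.027^7·0.973^0 = 0.0000000
Total = 0.0000174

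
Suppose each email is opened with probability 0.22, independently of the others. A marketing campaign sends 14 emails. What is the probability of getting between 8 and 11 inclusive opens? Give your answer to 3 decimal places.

X ~ Binomial(14, 0.22); P(8 ≤ X ≤ 11) = Σ C(14,k) p^k (1−p)^(14−k) over k:
  k=8: C(14,8)·0.22^8·0.78^6 = 0.00371
  k=9: C(14,9)·0.22^9·0.78^5 = 0.00070
  k=10: C(14,10)·0.22^10·0.78^4 = 0.00010
  k=11: C(14,11)·0.22^11·0.78^3 = 0.00001
Total = 0.00452

0.005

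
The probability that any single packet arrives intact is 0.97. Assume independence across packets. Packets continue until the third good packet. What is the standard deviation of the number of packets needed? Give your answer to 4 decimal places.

0.3093

Y = total packets until the third success; negative binomial with r=3, p=0.97.
SD(Y) = √[r(1−p)/p²] = √(0.095653) = 0.309278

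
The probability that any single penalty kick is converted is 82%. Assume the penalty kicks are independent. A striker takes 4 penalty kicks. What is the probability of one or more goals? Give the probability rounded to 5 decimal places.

P(at least one) = 1 − P(none) = 1 − (1 − 0.82)^4
= 1 − 0.0010498 = 0.9989502

0.99895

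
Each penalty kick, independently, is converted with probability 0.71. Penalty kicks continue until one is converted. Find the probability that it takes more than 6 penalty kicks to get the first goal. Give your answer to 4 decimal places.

Y = number of penalty kicks to the first success; geometric, p = 0.71.
P(Y > 6) = P(first 6 all fail) = (1−p)^6 = 0.000595

0.0006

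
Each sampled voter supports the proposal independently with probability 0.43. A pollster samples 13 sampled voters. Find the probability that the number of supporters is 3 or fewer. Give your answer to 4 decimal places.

X ~ Binomial(13, 0.43); P(X ≤ 3) = Σ C(13,k) p^k (1−p)^(13−k) over k:
  k=0: C(13,0)·0.43^0·0.57^13 = 0.000670
  k=1: C(13,1)·0.43^1·0.57^12 = 0.006575
  k=2: C(13,2)·0.43^2·0.57^11 = 0.029762
  k=3: C(13,3)·0.43^3·0.57^10 = 0.082323
Total = 0.119330

0.1193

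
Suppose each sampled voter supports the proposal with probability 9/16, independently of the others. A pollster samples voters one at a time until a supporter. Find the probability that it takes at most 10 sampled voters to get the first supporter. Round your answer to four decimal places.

Y = number of sampled voters to the first success; geometric, p = 0.5625.
P(Y ≤ 10) = 1 − (1−p)^10 = 1 − 0.000257 = 0.999743

0.9997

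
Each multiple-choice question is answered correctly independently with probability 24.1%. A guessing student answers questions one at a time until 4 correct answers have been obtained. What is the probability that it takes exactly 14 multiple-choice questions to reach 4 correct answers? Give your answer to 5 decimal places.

0.06121

Y = trial on which the fourth success occurs; negative binomial, r=4, p=0.241.
P(Y=14) = C(13,3) · p^4 · (1−p)^10
= 286 · 0.0033734 · 0.063448 = 0.0612142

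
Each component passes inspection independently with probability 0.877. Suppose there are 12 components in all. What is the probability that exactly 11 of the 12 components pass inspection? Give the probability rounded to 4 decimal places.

0.3484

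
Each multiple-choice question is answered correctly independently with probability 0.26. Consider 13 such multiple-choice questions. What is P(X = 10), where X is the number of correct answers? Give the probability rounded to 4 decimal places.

X ~ Binomial(n=13, p=0.26).
P(X=10) = C(13,10) · p^10 · (1−p)^3
= 286 · 1.4117e-06 · 0.40522 = 0.000164

0.0002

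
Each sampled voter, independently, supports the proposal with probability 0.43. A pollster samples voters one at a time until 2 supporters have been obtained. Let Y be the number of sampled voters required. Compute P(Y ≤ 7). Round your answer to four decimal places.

0.8772

Finishing within 7 sampled voters ⇔ at least 2 successes in the first 7. With X ~ Binomial(7, 0.43), P(Y ≤ 7) = 1 − P(X ≤ 1).
  k=0: C(7,0)·0.43^0·0.57^7 = 0.019549
  k=1: C(7,1)·0.43^1·0.57^6 = 0.103232
1 − 0.122781 = 0.877219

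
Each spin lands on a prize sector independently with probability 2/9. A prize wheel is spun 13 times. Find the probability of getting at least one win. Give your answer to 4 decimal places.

0.9619

P(at least one) = 1 − P(none) = 1 − (1 − 0.222222)^13
= 1 − 0.038117 = 0.961883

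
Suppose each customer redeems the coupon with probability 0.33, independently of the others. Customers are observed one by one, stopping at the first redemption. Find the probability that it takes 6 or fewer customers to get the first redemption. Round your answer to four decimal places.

Y = number of customers to the first success; geometric, p = 0.33.
P(Y ≤ 6) = 1 − (1−p)^6 = 1 − 0.090458 = 0.909542

0.9095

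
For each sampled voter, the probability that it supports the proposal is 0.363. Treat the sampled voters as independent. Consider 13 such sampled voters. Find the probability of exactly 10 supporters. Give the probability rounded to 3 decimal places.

0.003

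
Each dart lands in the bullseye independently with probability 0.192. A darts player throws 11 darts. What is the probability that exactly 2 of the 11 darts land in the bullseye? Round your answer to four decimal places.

X ~ Binomial(n=11, p=0.192).
P(X=2) = C(11,2) · p^2 · (1−p)^9
= 55 · 0.036864 · 0.14679 = 0.297624

0.2976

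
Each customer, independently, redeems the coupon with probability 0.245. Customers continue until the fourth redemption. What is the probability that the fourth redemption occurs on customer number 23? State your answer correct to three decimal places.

Y = trial on which the fourth success occurs; negative binomial, r=4, p=0.245.
P(Y=23) = C(22,3) · p^4 · (1−p)^19
= 1540 · 0.003603 · 0.0047972 = 0.02662

0.027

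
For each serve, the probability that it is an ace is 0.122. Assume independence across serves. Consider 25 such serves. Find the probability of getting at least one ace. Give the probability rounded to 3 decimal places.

0.961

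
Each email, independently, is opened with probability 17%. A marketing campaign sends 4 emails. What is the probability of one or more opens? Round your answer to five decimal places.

P(at least one) = 1 − P(none) = 1 − (1 − 0.17)^4
= 1 − 0.4745832 = 0.5254168

0.52542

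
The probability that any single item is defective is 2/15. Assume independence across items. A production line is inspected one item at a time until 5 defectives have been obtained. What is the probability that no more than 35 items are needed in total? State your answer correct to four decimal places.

Finishing within 35 items ⇔ at least 5 successes in the first 35. With X ~ Binomial(35, 0.133333), P(Y ≤ 35) = 1 − P(X ≤ 4).
  k=0: C(35,0)·0.133333^0·0.866667^35 = 0.006681
  k=1: C(35,1)·0.133333^1·0.866667^34 = 0.035973
  k=2: C(35,2)·0.133333^2·0.866667^33 = 0.094084
  k=3: C(35,3)·0.133333^3·0.866667^32 = 0.159218
  k=4: C(35,4)·0.133333^4·0.866667^31 = 0.195961
1 − 0.491917 = 0.508083

0.5081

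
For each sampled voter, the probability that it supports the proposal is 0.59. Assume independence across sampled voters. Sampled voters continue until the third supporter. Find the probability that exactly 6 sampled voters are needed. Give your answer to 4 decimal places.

0.1415

Y = trial on which the third success occurs; negative binomial, r=3, p=0.59.
P(Y=6) = C(5,2) · p^3 · (1−p)^3
= 10 · 0.20538 · 0.068921 = 0.141549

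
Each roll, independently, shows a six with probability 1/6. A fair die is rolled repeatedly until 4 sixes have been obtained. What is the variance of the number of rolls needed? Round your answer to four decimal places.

120.0000

Y = total rolls until the fourth success; negative binomial with r=4, p=0.166667.
Var(Y) = r(1−p)/p² = 4·0.833333 / 0.166667² = 120.000000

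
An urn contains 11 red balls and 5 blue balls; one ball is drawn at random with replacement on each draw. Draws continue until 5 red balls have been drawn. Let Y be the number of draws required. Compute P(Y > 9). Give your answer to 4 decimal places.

0.1149

Needing more than 9 draws ⇔ fewer than 5 successes in the first 9. With X ~ Binomial(9, 0.6875), P(Y > 9) = P(X ≤ 4).
  k=0: C(9,0)·0.6875^0·0.3125^9 = 0.000028
  k=1: C(9,1)·0.6875^1·0.3125^8 = 0.000563
  k=2: C(9,2)·0.6875^2·0.3125^7 = 0.004952
  k=3: C(9,3)·0.6875^3·0.3125^6 = 0.025421
  k=4: C(9,4)·0.6875^4·0.3125^5 = 0.083890
P(X ≤ 4) = 0.114855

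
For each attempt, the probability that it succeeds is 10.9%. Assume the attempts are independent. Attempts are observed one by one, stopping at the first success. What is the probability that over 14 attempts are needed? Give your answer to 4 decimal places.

0.1987

Y = number of attempts to the first success; geometric, p = 0.109.
P(Y > 14) = P(first 14 all fail) = (1−p)^14 = 0.198741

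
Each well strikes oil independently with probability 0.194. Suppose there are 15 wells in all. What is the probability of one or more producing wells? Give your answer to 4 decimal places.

0.9606

P(at least one) = 1 − P(none) = 1 − (1 − 0.194)^15
= 1 − 0.039357 = 0.960643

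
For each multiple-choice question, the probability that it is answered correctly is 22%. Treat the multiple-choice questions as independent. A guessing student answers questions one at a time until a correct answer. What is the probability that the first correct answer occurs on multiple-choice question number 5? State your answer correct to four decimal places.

0.0814

Geometric (trials to first success), p = 0.22.
P(Y = 5) = (1−p)^4 · p = 0.37015 · 0.22 = 0.081433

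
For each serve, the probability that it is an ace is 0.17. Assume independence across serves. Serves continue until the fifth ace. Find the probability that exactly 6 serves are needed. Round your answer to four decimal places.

0.0006

Y = trial on which the fifth success occurs; negative binomial, r=5, p=0.17.
P(Y=6) = C(5,4) · p^5 · (1−p)^1
= 5 · 0.00014199 · 0.83 = 0.000589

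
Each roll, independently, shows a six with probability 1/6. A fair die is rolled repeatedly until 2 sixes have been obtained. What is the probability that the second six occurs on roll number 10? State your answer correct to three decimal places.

0.058

Y = trial on which the second success occurs; negative binomial, r=2, p=0.166667.
P(Y=10) = C(9,1) · p^2 · (1−p)^8
= 9 · 0.027778 · 0.23257 = 0.05814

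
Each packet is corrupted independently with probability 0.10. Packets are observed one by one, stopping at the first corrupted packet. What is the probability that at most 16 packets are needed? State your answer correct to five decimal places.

0.81470

Y = number of packets to the first success; geometric, p = 0.10.
P(Y ≤ 16) = 1 − (1−p)^16 = 1 − 0.1853020 = 0.8146980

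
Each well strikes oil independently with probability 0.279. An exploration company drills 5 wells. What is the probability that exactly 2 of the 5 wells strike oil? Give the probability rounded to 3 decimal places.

0.292

X ~ Binomial(n=5, p=0.279).
P(X=2) = C(5,2) · p^2 · (1−p)^3
= 10 · 0.077841 · 0.37481 = 0.29175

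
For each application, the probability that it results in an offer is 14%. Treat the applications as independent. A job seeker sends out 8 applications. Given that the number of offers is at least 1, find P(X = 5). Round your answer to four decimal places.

X ~ Binomial(8, 0.14). Want P(X=5 | X≥1) = P(X=5) / P(X≥1).
P(X=5) = C(8,5)·0.14^5·0.86^3 = 0.001916
P(X≥1) = 1 − 0.299218 = 0.700782
Ratio = 0.001916 / 0.700782 = 0.002734

0.0027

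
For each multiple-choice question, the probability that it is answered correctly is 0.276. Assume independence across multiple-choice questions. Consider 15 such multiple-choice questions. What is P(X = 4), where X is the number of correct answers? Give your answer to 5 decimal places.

X ~ Binomial(n=15, p=0.276).
P(X=4) = C(15,4) · p^4 · (1−p)^11
= 1365 · 0.0058028 · 0.02865 = 0.2269307

0.22693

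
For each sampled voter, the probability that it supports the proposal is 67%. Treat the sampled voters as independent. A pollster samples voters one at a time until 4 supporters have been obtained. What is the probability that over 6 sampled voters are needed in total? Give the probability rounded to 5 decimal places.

Needing more than 6 sampled voters ⇔ fewer than 4 successes in the first 6. With X ~ Binomial(6, 0.67), P(Y > 6) = P(X ≤ 3).
  k=0: C(6,0)·0.67^0·0.33^6 = 0.0012915
  k=1: C(6,1)·0.67^1·0.33^5 = 0.0157324
  k=2: C(6,2)·0.67^2·0.33^4 = 0.0798540
  k=3: C(6,3)·0.67^3·0.33^3 = 0.2161704
P(X ≤ 3) = 0.3130483

0.31305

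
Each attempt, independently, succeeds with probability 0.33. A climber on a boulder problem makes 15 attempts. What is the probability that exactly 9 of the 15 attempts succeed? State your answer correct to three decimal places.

0.021

X ~ Binomial(n=15, p=0.33).
P(X=9) = C(15,9) · p^9 · (1−p)^6
= 5005 · 4.6411e-05 · 0.090458 = 0.02101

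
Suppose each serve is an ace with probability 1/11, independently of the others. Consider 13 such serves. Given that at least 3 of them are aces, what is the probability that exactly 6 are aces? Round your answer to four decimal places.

0.0046

X ~ Binomial(13, 0.090909). Want P(X=6 | X≥3) = P(X=6) / P(X≥3).
P(X=6) = C(13,6)·0.090909^6·0.909091^7 = 0.000497
P(X≥3) = 1 − 0.289664 − 0.376564 − 0.225938 = 0.107834
Ratio = 0.000497 / 0.107834 = 0.004610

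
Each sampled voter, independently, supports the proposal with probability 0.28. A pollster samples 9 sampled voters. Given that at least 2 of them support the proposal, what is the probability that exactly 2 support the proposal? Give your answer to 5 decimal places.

X ~ Binomial(9, 0.28). Want P(X=2 | X≥2) = P(X=2) / P(X≥2).
P(X=2) = C(9,2)·0.28^2·0.72^7 = 0.2831040
P(X≥2) = 1 − 0.0519987 − 0.1819954 = 0.7660059
Ratio = 0.2831040 / 0.7660059 = 0.3695847

0.36958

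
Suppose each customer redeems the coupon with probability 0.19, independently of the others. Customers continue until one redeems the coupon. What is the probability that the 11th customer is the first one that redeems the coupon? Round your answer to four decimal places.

Geometric (trials to first success), p = 0.19.
P(Y = 11) = (1−p)^10 · p = 0.12158 · 0.19 = 0.023100

0.0231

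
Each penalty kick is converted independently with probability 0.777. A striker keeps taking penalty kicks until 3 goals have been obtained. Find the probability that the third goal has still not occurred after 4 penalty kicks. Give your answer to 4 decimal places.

0.2171

Needing more than 4 penalty kicks ⇔ fewer than 3 successes in the first 4. With X ~ Binomial(4, 0.777), P(Y > 4) = P(X ≤ 2).
  k=0: C(4,0)·0.777^0·0.223^4 = 0.002473
  k=1: C(4,1)·0.777^1·0.223^3 = 0.034466
  k=2: C(4,2)·0.777^2·0.223^2 = 0.180137
P(X ≤ 2) = 0.217076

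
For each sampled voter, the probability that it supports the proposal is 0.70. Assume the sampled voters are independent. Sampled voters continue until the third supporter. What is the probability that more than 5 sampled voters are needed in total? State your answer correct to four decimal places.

0.1631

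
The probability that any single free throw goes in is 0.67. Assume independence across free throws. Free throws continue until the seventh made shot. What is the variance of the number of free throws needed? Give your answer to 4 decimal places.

5.1459

Y = total free throws until the seventh success; negative binomial with r=7, p=0.67.
Var(Y) = r(1−p)/p² = 7·0.33 / 0.67² = 5.145912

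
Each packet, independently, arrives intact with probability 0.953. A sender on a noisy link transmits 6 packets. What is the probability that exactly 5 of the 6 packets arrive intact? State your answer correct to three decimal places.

X ~ Binomial(n=6, p=0.953).
P(X=5) = C(6,5) · p^5 · (1−p)^1
= 6 · 0.78608 · 0.047 = 0.22167

0.222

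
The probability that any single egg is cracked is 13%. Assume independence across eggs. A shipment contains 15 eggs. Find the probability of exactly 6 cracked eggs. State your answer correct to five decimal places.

X ~ Binomial(n=15, p=0.13).
P(X=6) = C(15,6) · p^6 · (1−p)^9
= 5005 · 4.8268e-06 · 0.28554 = 0.0068982

0.00690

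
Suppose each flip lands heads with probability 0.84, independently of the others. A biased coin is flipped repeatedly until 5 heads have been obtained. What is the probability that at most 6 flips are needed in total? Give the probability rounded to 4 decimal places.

0.7528

Finishing within 6 flips ⇔ at least 5 successes in the first 6. With X ~ Binomial(6, 0.84), P(Y ≤ 6) = 1 − P(X ≤ 4).
  k=0: C(6,0)·0.84^0·0.16^6 = 0.000017
  k=1: C(6,1)·0.84^1·0.16^5 = 0.000528
  k=2: C(6,2)·0.84^2·0.16^4 = 0.006936
  k=3: C(6,3)·0.84^3·0.16^3 = 0.048554
  k=4: C(6,4)·0.84^4·0.16^2 = 0.191183
1 − 0.247219 = 0.752781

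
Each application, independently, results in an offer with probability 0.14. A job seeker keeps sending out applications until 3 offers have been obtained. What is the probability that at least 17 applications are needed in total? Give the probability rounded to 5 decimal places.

Needing more than 16 applications ⇔ fewer than 3 successes in the first 16. With X ~ Binomial(16, 0.14), P(Y > 16) = P(X ≤ 2).
  k=0: C(16,0)·0.14^0·0.86^16 = 0.0895314
  k=1: C(16,1)·0.14^1·0.86^15 = 0.2331980
  k=2: C(16,2)·0.14^2·0.86^14 = 0.2847185
P(X ≤ 2) = 0.6074478

0.60745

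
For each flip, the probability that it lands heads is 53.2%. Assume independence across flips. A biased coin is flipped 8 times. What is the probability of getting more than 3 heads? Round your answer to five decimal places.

X ~ Binomial(8, 0.532); P(X ≥ 4) = Σ C(8,k) p^k (1−p)^(8−k) over k:
  k=4: C(8,4)·0.532^4·0.468^4 = 0.2689850
  k=5: C(8,5)·0.532^5·0.468^3 = 0.2446154
  k=6: C(8,6)·0.532^6·0.468^2 = 0.1390335
  k=7: C(8,7)·0.532^7·0.468^1 = 0.0451562
  k=8: C(8,8)·0.532^8·0.468^0 = 0.0064164
Total = 0.7042065

0.70421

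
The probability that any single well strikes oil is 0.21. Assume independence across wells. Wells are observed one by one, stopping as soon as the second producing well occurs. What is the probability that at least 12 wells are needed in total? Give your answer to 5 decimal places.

Needing more than 11 wells ⇔ fewer than 2 successes in the first 11. With X ~ Binomial(11, 0.21), P(Y > 11) = P(X ≤ 1).
  k=0: C(11,0)·0.21^0·0.79^11 = 0.0747994
  k=1: C(11,1)·0.21^1·0.79^10 = 0.2187172
P(X ≤ 1) = 0.2935166

0.29352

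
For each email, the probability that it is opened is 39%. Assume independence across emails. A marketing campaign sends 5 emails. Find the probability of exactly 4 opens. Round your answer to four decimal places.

0.0706

X ~ Binomial(n=5, p=0.39).
P(X=4) = C(5,4) · p^4 · (1−p)^1
= 5 · 0.023134 · 0.61 = 0.070560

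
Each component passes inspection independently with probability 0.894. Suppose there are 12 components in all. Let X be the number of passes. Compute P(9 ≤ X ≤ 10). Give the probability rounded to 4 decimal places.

0.3374

X ~ Binomial(12, 0.894); P(9 ≤ X ≤ 10) = Σ C(12,k) p^k (1−p)^(12−k) over k:
  k=9: C(12,9)·0.894^9·0.106^3 = 0.095582
  k=10: C(12,10)·0.894^10·0.106^2 = 0.241842
Total = 0.337424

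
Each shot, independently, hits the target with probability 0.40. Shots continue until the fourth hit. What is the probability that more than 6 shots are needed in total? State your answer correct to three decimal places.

Needing more than 6 shots ⇔ fewer than 4 successes in the first 6. With X ~ Binomial(6, 0.40), P(Y > 6) = P(X ≤ 3).
  k=0: C(6,0)·0.40^0·0.60^6 = 0.04666
  k=1: C(6,1)·0.40^1·0.60^5 = 0.18662
  k=2: C(6,2)·0.40^2·0.60^4 = 0.31104
  k=3: C(6,3)·0.40^3·0.60^3 = 0.27648
P(X ≤ 3) = 0.82080

0.821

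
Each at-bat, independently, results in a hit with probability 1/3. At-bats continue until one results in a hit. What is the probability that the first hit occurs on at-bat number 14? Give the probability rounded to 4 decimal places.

Geometric (trials to first success), p = 0.333333.
P(Y = 14) = (1−p)^13 · p = 0.0051382 · 0.333333 = 0.001713

0.0017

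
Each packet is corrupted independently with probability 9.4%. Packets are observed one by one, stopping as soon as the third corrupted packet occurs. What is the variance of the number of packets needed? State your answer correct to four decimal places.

307.6053

Y = total packets until the third success; negative binomial with r=3, p=0.094.
Var(Y) = r(1−p)/p² = 3·0.906 / 0.094² = 307.605251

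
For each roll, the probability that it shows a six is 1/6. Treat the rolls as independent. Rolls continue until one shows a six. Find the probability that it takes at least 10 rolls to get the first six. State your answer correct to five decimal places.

Y = number of rolls to the first success; geometric, p = 0.166667.
P(Y > 9) = P(first 9 all fail) = (1−p)^9 = 0.1938067

0.19381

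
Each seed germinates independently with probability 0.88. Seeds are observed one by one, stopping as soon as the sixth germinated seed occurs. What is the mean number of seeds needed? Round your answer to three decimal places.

Y = total seeds until the sixth success; negative binomial with r=6, p=0.88.
E[Y] = r / p = 6 / 0.88 = 6.81818

6.818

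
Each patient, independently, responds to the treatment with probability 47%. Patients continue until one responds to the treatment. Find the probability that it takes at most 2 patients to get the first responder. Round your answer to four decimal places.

0.7191

Y = number of patients to the first success; geometric, p = 0.47.
P(Y ≤ 2) = 1 − (1−p)^2 = 1 − 0.280900 = 0.719100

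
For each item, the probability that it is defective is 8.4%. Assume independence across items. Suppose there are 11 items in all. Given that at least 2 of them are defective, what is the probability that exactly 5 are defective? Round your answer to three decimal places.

0.005

X ~ Binomial(11, 0.084). Want P(X=5 | X≥2) = P(X=5) / P(X≥2).
P(X=5) = C(11,5)·0.084^5·0.916^6 = 0.00114
P(X≥2) = 1 − 0.38093 − 0.38426 = 0.23480
Ratio = 0.00114 / 0.23480 = 0.00486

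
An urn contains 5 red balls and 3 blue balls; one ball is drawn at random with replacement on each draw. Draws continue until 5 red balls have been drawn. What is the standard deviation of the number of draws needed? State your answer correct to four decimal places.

Y = total draws until the fifth success; negative binomial with r=5, p=0.625.
SD(Y) = √[r(1−p)/p²] = √(4.800000) = 2.190890

2.1909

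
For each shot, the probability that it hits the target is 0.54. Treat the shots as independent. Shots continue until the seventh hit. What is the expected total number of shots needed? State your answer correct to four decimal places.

Y = total shots until the seventh success; negative binomial with r=7, p=0.54.
E[Y] = r / p = 7 / 0.54 = 12.962963

12.9630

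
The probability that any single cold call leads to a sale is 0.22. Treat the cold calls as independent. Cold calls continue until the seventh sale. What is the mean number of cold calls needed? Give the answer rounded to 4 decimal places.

Y = total cold calls until the seventh success; negative binomial with r=7, p=0.22.
E[Y] = r / p = 7 / 0.22 = 31.818182

31.8182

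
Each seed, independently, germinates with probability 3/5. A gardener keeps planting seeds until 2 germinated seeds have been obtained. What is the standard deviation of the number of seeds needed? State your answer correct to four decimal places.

1.4907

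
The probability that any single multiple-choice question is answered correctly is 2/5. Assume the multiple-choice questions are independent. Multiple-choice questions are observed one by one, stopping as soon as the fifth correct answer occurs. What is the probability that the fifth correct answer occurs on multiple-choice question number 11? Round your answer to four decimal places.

Y = trial on which the fifth success occurs; negative binomial, r=5, p=0.40.
P(Y=11) = C(10,4) · p^5 · (1−p)^6
= 210 · 0.01024 · 0.046656 = 0.100329

0.1003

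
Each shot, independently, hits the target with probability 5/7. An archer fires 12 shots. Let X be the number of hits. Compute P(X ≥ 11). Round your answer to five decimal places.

0.10230

X ~ Binomial(12, 0.714286); P(X ≥ 11) = Σ C(12,k) p^k (1−p)^(12−k) over k:
  k=11: C(12,11)·0.714286^11·0.285714^1 = 0.0846652
  k=12: C(12,12)·0.714286^12·0.285714^0 = 0.0176386
Total = 0.1023038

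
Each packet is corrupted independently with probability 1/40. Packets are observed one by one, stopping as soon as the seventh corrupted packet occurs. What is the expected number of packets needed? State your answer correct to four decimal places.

Y = total packets until the seventh success; negative binomial with r=7, p=0.025.
E[Y] = r / p = 7 / 0.025 = 280.000000

280.0000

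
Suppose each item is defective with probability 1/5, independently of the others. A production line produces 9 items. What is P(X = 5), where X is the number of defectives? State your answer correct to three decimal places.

X ~ Binomial(n=9, p=0.20).
P(X=5) = C(9,5) · p^5 · (1−p)^4
= 126 · 0.00032 · 0.4096 = 0.01652

0.017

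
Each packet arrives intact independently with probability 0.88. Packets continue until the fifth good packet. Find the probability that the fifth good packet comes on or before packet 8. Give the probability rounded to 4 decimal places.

Finishing within 8 packets ⇔ at least 5 successes in the first 8. With X ~ Binomial(8, 0.88), P(Y ≤ 8) = 1 − P(X ≤ 4).
  k=0: C(8,0)·0.88^0·0.12^8 = 0.000000
  k=1: C(8,1)·0.88^1·0.12^7 = 0.000003
  k=2: C(8,2)·0.88^2·0.12^6 = 0.000065
  k=3: C(8,3)·0.88^3·0.12^5 = 0.000950
  k=4: C(8,4)·0.88^4·0.12^4 = 0.008705
1 − 0.009722 = 0.990278

0.9903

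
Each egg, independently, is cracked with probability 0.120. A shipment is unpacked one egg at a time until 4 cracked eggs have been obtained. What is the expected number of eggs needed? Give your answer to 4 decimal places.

33.3333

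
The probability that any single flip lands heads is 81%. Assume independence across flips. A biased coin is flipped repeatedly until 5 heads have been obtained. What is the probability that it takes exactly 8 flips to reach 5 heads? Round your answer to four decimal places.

Y = trial on which the fifth success occurs; negative binomial, r=5, p=0.81.
P(Y=8) = C(7,4) · p^5 · (1−p)^3
= 35 · 0.34868 · 0.006859 = 0.083705

0.0837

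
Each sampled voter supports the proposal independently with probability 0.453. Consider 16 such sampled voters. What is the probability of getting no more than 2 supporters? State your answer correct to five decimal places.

0.00620

X ~ Binomial(16, 0.453); P(X ≤ 2) = Σ C(16,k) p^k (1−p)^(16−k) over k:
  k=0: C(16,0)·0.453^0·0.547^16 = 0.0000642
  k=1: C(16,1)·0.453^1·0.547^15 = 0.0008512
  k=2: C(16,2)·0.453^2·0.547^14 = 0.0052869
Total = 0.0062023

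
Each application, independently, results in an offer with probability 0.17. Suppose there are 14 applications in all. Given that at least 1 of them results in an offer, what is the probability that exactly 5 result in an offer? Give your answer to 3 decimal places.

0.057

X ~ Binomial(14, 0.17). Want P(X=5 | X≥1) = P(X=5) / P(X≥1).
P(X=5) = C(14,5)·0.17^5·0.83^9 = 0.05314
P(X≥1) = 1 − 0.07364 = 0.92636
Ratio = 0.05314 / 0.92636 = 0.05736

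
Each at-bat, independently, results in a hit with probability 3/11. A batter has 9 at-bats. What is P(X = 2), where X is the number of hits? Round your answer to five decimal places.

X ~ Binomial(n=9, p=0.272727).
P(X=2) = C(9,2) · p^2 · (1−p)^7
= 36 · 0.07438 · 0.10762 = 0.2881647

0.28816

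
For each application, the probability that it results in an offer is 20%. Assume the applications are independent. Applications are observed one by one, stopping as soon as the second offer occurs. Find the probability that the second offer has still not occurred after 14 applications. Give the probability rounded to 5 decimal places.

0.19791

Needing more than 14 applications ⇔ fewer than 2 successes in the first 14. With X ~ Binomial(14, 0.20), P(Y > 14) = P(X ≤ 1).
  k=0: C(14,0)·0.20^0·0.80^14 = 0.0439805
  k=1: C(14,1)·0.20^1·0.80^13 = 0.1539316
P(X ≤ 1) = 0.1979121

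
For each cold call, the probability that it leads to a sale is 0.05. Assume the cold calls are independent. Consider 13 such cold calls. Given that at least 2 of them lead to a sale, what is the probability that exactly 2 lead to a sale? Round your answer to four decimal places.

0.8190

X ~ Binomial(13, 0.05). Want P(X=2 | X≥2) = P(X=2) / P(X≥2).
P(X=2) = C(13,2)·0.05^2·0.95^11 = 0.110916
P(X≥2) = 1 − 0.513342 − 0.351234 = 0.135424
Ratio = 0.110916 / 0.135424 = 0.819029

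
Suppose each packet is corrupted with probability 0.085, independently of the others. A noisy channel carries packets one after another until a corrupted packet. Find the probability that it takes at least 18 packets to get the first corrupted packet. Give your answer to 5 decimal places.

Y = number of packets to the first success; geometric, p = 0.085.
P(Y > 17) = P(first 17 all fail) = (1−p)^17 = 0.2208811

0.22088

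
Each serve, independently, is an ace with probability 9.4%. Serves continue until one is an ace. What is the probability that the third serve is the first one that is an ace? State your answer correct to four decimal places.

Geometric (trials to first success), p = 0.094.
P(Y = 3) = (1−p)^2 · p = 0.82084 · 0.094 = 0.077159

0.0772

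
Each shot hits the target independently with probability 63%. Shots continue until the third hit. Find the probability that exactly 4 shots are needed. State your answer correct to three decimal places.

0.278

Y = trial on which the third success occurs; negative binomial, r=3, p=0.63.
P(Y=4) = C(3,2) · p^3 · (1−p)^1
= 3 · 0.25005 · 0.37 = 0.27755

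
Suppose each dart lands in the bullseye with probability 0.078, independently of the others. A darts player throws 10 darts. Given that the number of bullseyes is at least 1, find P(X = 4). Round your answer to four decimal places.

0.0086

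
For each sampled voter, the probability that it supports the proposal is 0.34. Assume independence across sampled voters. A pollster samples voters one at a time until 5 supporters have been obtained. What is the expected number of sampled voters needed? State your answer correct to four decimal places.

14.7059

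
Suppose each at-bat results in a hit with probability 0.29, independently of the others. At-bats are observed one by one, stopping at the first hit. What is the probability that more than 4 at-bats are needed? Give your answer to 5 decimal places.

Y = number of at-bats to the first success; geometric, p = 0.29.
P(Y > 4) = P(first 4 all fail) = (1−p)^4 = 0.2541168

0.25412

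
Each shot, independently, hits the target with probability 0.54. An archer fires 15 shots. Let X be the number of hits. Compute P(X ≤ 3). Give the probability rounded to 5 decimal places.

X ~ Binomial(15, 0.54); P(X ≤ 3) = Σ C(15,k) p^k (1−p)^(15−k) over k:
  k=0: C(15,0)·0.54^0·0.46^15 = 0.0000087
  k=1: C(15,1)·0.54^1·0.46^14 = 0.0001538
  k=2: C(15,2)·0.54^2·0.46^13 = 0.0012642
  k=3: C(15,3)·0.54^3·0.46^12 = 0.0064311
Total = 0.0078579

0.00786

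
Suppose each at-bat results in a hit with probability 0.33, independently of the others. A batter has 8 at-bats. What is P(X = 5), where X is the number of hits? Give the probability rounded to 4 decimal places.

0.0659

X ~ Binomial(n=8, p=0.33).
P(X=5) = C(8,5) · p^5 · (1−p)^3
= 56 · 0.0039135 · 0.30076 = 0.065915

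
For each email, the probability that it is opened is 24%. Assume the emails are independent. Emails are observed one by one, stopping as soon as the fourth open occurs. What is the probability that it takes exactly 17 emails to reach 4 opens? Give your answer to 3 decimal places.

0.052

Y = trial on which the fourth success occurs; negative binomial, r=4, p=0.24.
P(Y=17) = C(16,3) · p^4 · (1−p)^13
= 560 · 0.0033178 · 0.028221 = 0.05243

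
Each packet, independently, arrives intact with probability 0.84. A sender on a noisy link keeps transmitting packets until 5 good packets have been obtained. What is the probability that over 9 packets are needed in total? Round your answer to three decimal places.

0.007

Needing more than 9 packets ⇔ fewer than 5 successes in the first 9. With X ~ Binomial(9, 0.84), P(Y > 9) = P(X ≤ 4).
  k=0: C(9,0)·0.84^0·0.16^9 = 0.00000
  k=1: C(9,1)·0.84^1·0.16^8 = 0.00000
  k=2: C(9,2)·0.84^2·0.16^7 = 0.00007
  k=3: C(9,3)·0.84^3·0.16^6 = 0.00084
  k=4: C(9,4)·0.84^4·0.16^5 = 0.00658
P(X ≤ 4) = 0.00748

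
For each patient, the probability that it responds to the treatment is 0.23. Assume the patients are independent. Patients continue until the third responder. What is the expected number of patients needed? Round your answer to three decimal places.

13.043

Y = total patients until the third success; negative binomial with r=3, p=0.23.
E[Y] = r / p = 3 / 0.23 = 13.04348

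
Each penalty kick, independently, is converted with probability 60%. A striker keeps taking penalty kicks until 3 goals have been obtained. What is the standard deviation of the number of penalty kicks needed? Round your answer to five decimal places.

Y = total penalty kicks until the third success; negative binomial with r=3, p=0.60.
SD(Y) = √[r(1−p)/p²] = √(3.3333333) = 1.8257419

1.82574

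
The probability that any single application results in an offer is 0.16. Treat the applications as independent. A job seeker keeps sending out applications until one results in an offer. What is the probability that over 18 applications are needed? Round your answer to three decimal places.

0.043

Y = number of applications to the first success; geometric, p = 0.16.
P(Y > 18) = P(first 18 all fail) = (1−p)^18 = 0.04335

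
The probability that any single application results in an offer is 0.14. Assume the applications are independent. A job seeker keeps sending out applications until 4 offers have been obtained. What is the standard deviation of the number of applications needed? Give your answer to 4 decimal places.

13.2480

Y = total applications until the fourth success; negative binomial with r=4, p=0.14.
SD(Y) = √[r(1−p)/p²] = √(175.510204) = 13.248026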